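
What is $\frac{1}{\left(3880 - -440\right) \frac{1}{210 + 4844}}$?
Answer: $\frac{2527}{2160} \approx 1.1699$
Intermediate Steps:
$\frac{1}{\left(3880 - -440\right) \frac{1}{210 + 4844}} = \frac{1}{\left(3880 + 440\right) \frac{1}{5054}} = \frac{1}{4320 \cdot \frac{1}{5054}} = \frac{1}{\frac{2160}{2527}} = \frac{2527}{2160}$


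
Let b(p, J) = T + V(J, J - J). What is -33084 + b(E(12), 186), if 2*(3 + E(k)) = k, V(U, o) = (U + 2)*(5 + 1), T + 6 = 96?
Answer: -31866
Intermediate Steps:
T = 90 (T = -6 + 96 = 90)
V(U, o) = 12 + 6*U (V(U, o) = (2 + U)*6 = 12 + 6*U)
E(k) = -3 + k/2
b(p, J) = 102 + 6*J (b(p, J) = 90 + (12 + 6*J) = 102 + 6*J)
-33084 + b(E(12), 186) = -33084 + (102 + 6*186) = -33084 + (102 + 1116) = -33084 + 1218 = -31866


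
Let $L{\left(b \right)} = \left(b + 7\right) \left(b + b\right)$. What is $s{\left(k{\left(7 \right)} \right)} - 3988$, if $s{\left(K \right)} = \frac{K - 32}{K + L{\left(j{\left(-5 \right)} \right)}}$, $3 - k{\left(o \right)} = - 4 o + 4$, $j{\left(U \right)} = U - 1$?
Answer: $- \frac{11965}{3} \approx -3988.3$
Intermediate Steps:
$j{\left(U \right)} = -1 + U$ ($j{\left(U \right)} = U - 1 = -1 + U$)
$L{\left(b \right)} = 2 b \left(7 + b\right)$ ($L{\left(b \right)} = \left(7 + b\right) 2 b = 2 b \left(7 + b\right)$)
$k{\left(o \right)} = -1 + 4 o$ ($k{\left(o \right)} = 3 - \left(- 4 o + 4\right) = 3 - \left(4 - 4 o\right) = 3 + \left(-4 + 4 o\right) = -1 + 4 o$)
$s{\left(K \right)} = \frac{-32 + K}{-12 + K}$ ($s{\left(K \right)} = \frac{K - 32}{K + 2 \left(-1 - 5\right) \left(7 - 6\right)} = \frac{-32 + K}{K + 2 \left(-6\right) \left(7 - 6\right)} = \frac{-32 + K}{K + 2 \left(-6\right) 1} = \frac{-32 + K}{K - 12} = \frac{-32 + K}{-12 + K}$)
$s{\left(k{\left(7 \right)} \right)} - 3988 = \frac{-32 + \left(-1 + 4 \cdot 7\right)}{-12 + \left(-1 + 4 \cdot 7\right)} - 3988 = \frac{-32 + \left(-1 + 28\right)}{-12 + \left(-1 + 28\right)} - 3988 = \frac{-32 + 27}{-12 + 27} - 3988 = \frac{1}{15} \left(-5\right) - 3988 = - \frac{1}{3} - 3988 = - \frac{11965}{3}$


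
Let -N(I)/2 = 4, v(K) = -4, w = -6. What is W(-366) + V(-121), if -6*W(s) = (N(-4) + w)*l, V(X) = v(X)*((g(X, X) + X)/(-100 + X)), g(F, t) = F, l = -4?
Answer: -9092/663 ≈ -13.713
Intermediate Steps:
N(I) = -8 (N(I) = -2*4 = -8)
V(X) = -8*X/(-100 + X) (V(X) = -4*(X + X)/(-100 + X) = -4*2*X/(-100 + X) = -8*X/(-100 + X))
W(s) = -28/3 (W(s) = -(-8 - 6)*(-4)/6 = -(-7)*(-4)/3 = -⅙*56 = -28/3)
W(-366) + V(-121) = -28/3 - 8*(-121)/(-100 - 121) = -28/3 - 8*(-121)/(-221) = -28/3 - 8*(-121)*(-1/221) = -28/3 - 968/221 = -9092/663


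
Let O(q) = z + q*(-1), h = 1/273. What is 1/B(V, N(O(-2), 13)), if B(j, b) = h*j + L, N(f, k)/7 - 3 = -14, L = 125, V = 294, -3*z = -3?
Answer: 13/1639 ≈ 0.0079317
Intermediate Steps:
z = 1 (z = -1/3*(-3) = 1)
h = 1/273 ≈ 0.0036630
O(q) = 1 - q (O(q) = 1 + q*(-1) = 1 - q)
N(f, k) = -77 (N(f, k) = 21 + 7*(-14) = 21 - 98 = -77)
B(j, b) = 125 + j/273 (B(j, b) = j/273 + 125 = 125 + j/273)
1/B(V, N(O(-2), 13)) = 1/(125 + (1/273)*294) = 1/(125 + 14/13) = 1/(1639/13) = 13/1639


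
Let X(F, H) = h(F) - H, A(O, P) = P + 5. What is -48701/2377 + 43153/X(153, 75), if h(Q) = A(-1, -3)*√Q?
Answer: -2645746396/3971967 - 86306*√17/1671 ≈ -879.06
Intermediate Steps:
A(O, P) = 5 + P
h(Q) = 2*√Q (h(Q) = (5 - 3)*√Q = 2*√Q)
X(F, H) = -H + 2*√F (X(F, H) = 2*√F - H = -H + 2*√F)
-48701/2377 + 43153/X(153, 75) = -48701/2377 + 43153/(-1*75 + 2*√153) = -48701*1/2377 + 43153/(-75 + 2*(3*√17)) = -48701/2377 + 43153/(-75 + 6*√17)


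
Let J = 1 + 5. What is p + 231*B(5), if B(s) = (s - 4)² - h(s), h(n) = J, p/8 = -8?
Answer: -1219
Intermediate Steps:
p = -64 (p = 8*(-8) = -64)
J = 6
h(n) = 6
B(s) = -6 + (-4 + s)² (B(s) = (s - 4)² - 1*6 = (-4 + s)² - 6 = -6 + (-4 + s)²)
p + 231*B(5) = -64 + 231*(-6 + (-4 + 5)²) = -64 + 231*(-6 + 1²) = -64 + 231*(-6 + 1) = -64 + 231*(-5) = -64 - 1155 = -1219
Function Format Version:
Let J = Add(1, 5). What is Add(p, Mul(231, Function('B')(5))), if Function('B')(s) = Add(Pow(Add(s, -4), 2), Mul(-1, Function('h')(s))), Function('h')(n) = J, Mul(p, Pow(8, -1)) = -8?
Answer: -1219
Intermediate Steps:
p = -64 (p = Mul(8, -8) = -64)
J = 6
Function('h')(n) = 6
Function('B')(s) = Add(-6, Pow(Add(-4, s), 2)) (Function('B')(s) = Add(Pow(Add(s, -4), 2), Mul(-1, 6)) = Add(Pow(Add(-4, s), 2), -6) = Add(-6, Pow(Add(-4, s), 2)))
Add(p, Mul(231, Function('B')(5))) = Add(-64, Mul(231, Add(-6, Pow(Add(-4, 5), 2)))) = Add(-64, Mul(231, Add(-6, Pow(1, 2)))) = Add(-64, Mul(231, Add(-6, 1))) = Add(-64, Mul(231, -5)) = Add(-64, -1155) = -1219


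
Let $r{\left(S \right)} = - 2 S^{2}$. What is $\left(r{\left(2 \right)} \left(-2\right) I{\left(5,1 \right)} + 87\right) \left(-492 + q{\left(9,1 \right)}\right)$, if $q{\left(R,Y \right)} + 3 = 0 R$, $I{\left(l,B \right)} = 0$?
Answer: $-43065$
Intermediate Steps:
$q{\left(R,Y \right)} = -3$ ($q{\left(R,Y \right)} = -3 + 0 R = -3 + 0 = -3$)
$\left(r{\left(2 \right)} \left(-2\right) I{\left(5,1 \right)} + 87\right) \left(-492 + q{\left(9,1 \right)}\right) = \left(- 2 \cdot 2^{2} \left(-2\right) 0 + 87\right) \left(-492 - 3\right) = \left(\left(-2\right) 4 \left(-2\right) 0 + 87\right) \left(-495\right) = \left(\left(-8\right) \left(-2\right) 0 + 87\right) \left(-495\right) = \left(16 \cdot 0 + 87\right) \left(-495\right) = \left(0 + 87\right) \left(-495\right) = 87 \left(-495\right) = -43065$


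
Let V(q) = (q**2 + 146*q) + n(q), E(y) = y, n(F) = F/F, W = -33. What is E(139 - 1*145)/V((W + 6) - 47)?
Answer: 6/5327 ≈ 0.0011263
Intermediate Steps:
n(F) = 1
V(q) = 1 + q**2 + 146*q (V(q) = (q**2 + 146*q) + 1 = 1 + q**2 + 146*q)
E(139 - 1*145)/V((W + 6) - 47) = (139 - 1*145)/(1 + ((-33 + 6) - 47)**2 + 146*((-33 + 6) - 47)) = (139 - 145)/(1 + (-27 - 47)**2 + 146*(-27 - 47)) = -6/(1 + (-74)**2 + 146*(-74)) = -6/(1 + 5476 - 10804) = -6/(-5327) = -6*(-1/5327) = 6/5327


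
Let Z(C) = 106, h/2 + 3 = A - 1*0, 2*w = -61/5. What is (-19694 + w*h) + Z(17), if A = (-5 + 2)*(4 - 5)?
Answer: -19588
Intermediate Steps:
A = 3 (A = -3*(-1) = 3)
w = -61/10 (w = (-61/5)/2 = (-61*⅕)/2 = (½)*(-61/5) = -61/10 ≈ -6.1000)
h = 0 (h = -6 + 2*(3 - 1*0) = -6 + 2*(3 + 0) = -6 + 2*3 = -6 + 6 = 0)
(-19694 + w*h) + Z(17) = (-19694 - 61/10*0) + 106 = (-19694 + 0) + 106 = -19694 + 106 = -19588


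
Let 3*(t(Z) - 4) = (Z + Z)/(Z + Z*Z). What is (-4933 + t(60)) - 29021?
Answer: -6212848/183 ≈ -33950.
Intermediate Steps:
t(Z) = 4 + 2*Z/(3*(Z + Z**2)) (t(Z) = 4 + ((Z + Z)/(Z + Z*Z))/3 = 4 + ((2*Z)/(Z + Z**2))/3 = 4 + (2*Z/(Z + Z**2))/3 = 4 + 2*Z/(3*(Z + Z**2)))
(-4933 + t(60)) - 29021 = (-4933 + 2*(7 + 6*60)/(3*(1 + 60))) - 29021 = (-4933 + (2/3)*(7 + 360)/61) - 29021 = (-4933 + (2/3)*(1/61)*367) - 29021 = (-4933 + 734/183) - 29021 = -902005/183 - 29021 = -6212848/183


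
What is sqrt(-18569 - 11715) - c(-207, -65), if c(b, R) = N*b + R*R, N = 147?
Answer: 26204 + 2*I*sqrt(7571) ≈ 26204.0 + 174.02*I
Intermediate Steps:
c(b, R) = R**2 + 147*b (c(b, R) = 147*b + R*R = 147*b + R**2 = R**2 + 147*b)
sqrt(-18569 - 11715) - c(-207, -65) = sqrt(-18569 - 11715) - ((-65)**2 + 147*(-207)) = sqrt(-30284) - (4225 - 30429) = 2*I*sqrt(7571) - 1*(-26204) = 2*I*sqrt(7571) + 26204 = 26204 + 2*I*sqrt(7571)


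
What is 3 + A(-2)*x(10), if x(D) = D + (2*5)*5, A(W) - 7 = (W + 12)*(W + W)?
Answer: -1977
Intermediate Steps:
A(W) = 7 + 2*W*(12 + W) (A(W) = 7 + (W + 12)*(W + W) = 7 + (12 + W)*(2*W) = 7 + 2*W*(12 + W))
x(D) = 50 + D (x(D) = D + 10*5 = D + 50 = 50 + D)
3 + A(-2)*x(10) = 3 + (7 + 2*(-2)**2 + 24*(-2))*(50 + 10) = 3 + (7 + 2*4 - 48)*60 = 3 + (7 + 8 - 48)*60 = 3 - 33*60 = 3 - 1980 = -1977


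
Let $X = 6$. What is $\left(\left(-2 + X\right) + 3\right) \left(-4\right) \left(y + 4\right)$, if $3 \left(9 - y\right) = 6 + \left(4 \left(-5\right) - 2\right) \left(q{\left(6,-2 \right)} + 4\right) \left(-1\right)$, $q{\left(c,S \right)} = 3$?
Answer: $\frac{3388}{3} \approx 1129.3$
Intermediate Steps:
$y = - \frac{133}{3}$ ($y = 9 - \frac{6 + \left(4 \left(-5\right) - 2\right) \left(3 + 4\right) \left(-1\right)}{3} = 9 - \frac{6 + \left(-20 - 2\right) 7 \left(-1\right)}{3} = 9 - \frac{6 + \left(-22\right) 7 \left(-1\right)}{3} = 9 - \frac{6 - -154}{3} = 9 - \frac{6 + 154}{3} = 9 - \frac{160}{3} = - \frac{133}{3} \approx -44.333$)
$\left(\left(-2 + X\right) + 3\right) \left(-4\right) \left(y + 4\right) = \left(\left(-2 + 6\right) + 3\right) \left(-4\right) \left(- \frac{133}{3} + 4\right) = \left(4 + 3\right) \left(-4\right) \left(- \frac{121}{3}\right) = 7 \left(-4\right) \left(- \frac{121}{3}\right) = \left(-28\right) \left(- \frac{121}{3}\right) = \frac{3388}{3}$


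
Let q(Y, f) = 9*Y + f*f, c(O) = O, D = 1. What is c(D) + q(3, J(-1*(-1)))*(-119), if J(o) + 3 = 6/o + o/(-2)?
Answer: -15823/4 ≈ -3955.8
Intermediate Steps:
J(o) = -3 + 6/o - o/2 (J(o) = -3 + (6/o + o/(-2)) = -3 + (6/o + o*(-½)) = -3 + (6/o - o/2) = -3 + 6/o - o/2)
q(Y, f) = f² + 9*Y (q(Y, f) = 9*Y + f² = f² + 9*Y)
c(D) + q(3, J(-1*(-1)))*(-119) = 1 + ((-3 + 6/((-1*(-1))) - (-1)*(-1)/2)² + 9*3)*(-119) = 1 + ((-3 + 6/1 - ½*1)² + 27)*(-119) = 1 + ((-3 + 6*1 - ½)² + 27)*(-119) = 1 + ((-3 + 6 - ½)² + 27)*(-119) = 1 + ((5/2)² + 27)*(-119) = 1 + (25/4 + 27)*(-119) = 1 + (133/4)*(-119) = 1 - 15827/4 = -15823/4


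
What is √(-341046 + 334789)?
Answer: I*√6257 ≈ 79.101*I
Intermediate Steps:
√(-341046 + 334789) = √(-6257) = I*√6257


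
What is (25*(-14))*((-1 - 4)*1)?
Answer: 1750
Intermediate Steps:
(25*(-14))*((-1 - 4)*1) = -(-1750) = -350*(-5) = 1750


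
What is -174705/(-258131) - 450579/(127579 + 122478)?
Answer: -72622199664/64547463467 ≈ -1.1251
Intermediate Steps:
-174705/(-258131) - 450579/(127579 + 122478) = -174705*(-1/258131) - 450579/250057 = 174705/258131 - 450579*1/250057 = 174705/258131 - 450579/250057 = -72622199664/64547463467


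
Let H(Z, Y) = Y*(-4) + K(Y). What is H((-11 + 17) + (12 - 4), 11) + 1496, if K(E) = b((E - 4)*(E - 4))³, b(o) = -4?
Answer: 1388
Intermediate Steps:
K(E) = -64 (K(E) = (-4)³ = -64)
H(Z, Y) = -64 - 4*Y (H(Z, Y) = Y*(-4) - 64 = -4*Y - 64 = -64 - 4*Y)
H((-11 + 17) + (12 - 4), 11) + 1496 = (-64 - 4*11) + 1496 = (-64 - 44) + 1496 = -108 + 1496 = 1388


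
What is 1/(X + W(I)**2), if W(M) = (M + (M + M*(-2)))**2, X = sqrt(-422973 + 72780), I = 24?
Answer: -I*sqrt(350193)/350193 ≈ -0.0016898*I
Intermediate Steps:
X = I*sqrt(350193) (X = sqrt(-350193) = I*sqrt(350193) ≈ 591.77*I)
W(M) = 0 (W(M) = (M + (M - 2*M))**2 = (M - M)**2 = 0**2 = 0)
1/(X + W(I)**2) = 1/(I*sqrt(350193) + 0**2) = 1/(I*sqrt(350193) + 0) = 1/(I*sqrt(350193)) = -I*sqrt(350193)/350193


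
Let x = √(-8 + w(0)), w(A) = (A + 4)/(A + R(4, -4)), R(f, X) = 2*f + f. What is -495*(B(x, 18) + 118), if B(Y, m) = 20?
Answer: -68310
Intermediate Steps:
R(f, X) = 3*f
w(A) = (4 + A)/(12 + A) (w(A) = (A + 4)/(A + 3*4) = (4 + A)/(A + 12) = (4 + A)/(12 + A))
x = I*√69/3 (x = √(-8 + (4 + 0)/(12 + 0)) = √(-8 + 4/12) = √(-8 + (1/12)*4) = √(-8 + ⅓) = √(-23/3) = I*√69/3 ≈ 2.7689*I)
-495*(B(x, 18) + 118) = -495*(20 + 118) = -495*138 = -68310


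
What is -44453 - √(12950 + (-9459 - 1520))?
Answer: -44453 - 3*√219 ≈ -44497.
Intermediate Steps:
-44453 - √(12950 + (-9459 - 1520)) = -44453 - √(12950 - 10979) = -44453 - √1971 = -44453 - 3*√219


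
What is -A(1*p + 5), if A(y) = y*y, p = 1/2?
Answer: -121/4 ≈ -30.250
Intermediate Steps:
p = ½ (p = 1*(½) = ½ ≈ 0.50000)
A(y) = y²
-A(1*p + 5) = -(1*(½) + 5)² = -(½ + 5)² = -(11/2)² = -1*121/4 = -121/4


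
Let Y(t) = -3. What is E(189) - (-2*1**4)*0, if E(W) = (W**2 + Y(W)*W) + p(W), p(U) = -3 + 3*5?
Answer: 35166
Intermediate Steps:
p(U) = 12 (p(U) = -3 + 15 = 12)
E(W) = 12 + W**2 - 3*W (E(W) = (W**2 - 3*W) + 12 = 12 + W**2 - 3*W)
E(189) - (-2*1**4)*0 = (12 + 189**2 - 3*189) - (-2*1**4)*0 = (12 + 35721 - 567) - (-2*1)*0 = 35166 - (-2)*0 = 35166 - 1*0 = 35166 + 0 = 35166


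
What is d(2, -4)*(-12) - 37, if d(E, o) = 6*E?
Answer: -181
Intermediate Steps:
d(2, -4)*(-12) - 37 = (6*2)*(-12) - 37 = 12*(-12) - 37 = -144 - 37 = -181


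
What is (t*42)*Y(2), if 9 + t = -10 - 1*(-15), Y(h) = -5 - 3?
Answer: 1344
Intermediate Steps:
Y(h) = -8
t = -4 (t = -9 + (-10 - 1*(-15)) = -9 + (-10 + 15) = -9 + 5 = -4)
(t*42)*Y(2) = -4*42*(-8) = -168*(-8) = 1344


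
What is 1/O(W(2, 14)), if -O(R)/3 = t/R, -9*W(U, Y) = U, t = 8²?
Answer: 1/864 ≈ 0.0011574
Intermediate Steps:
t = 64
W(U, Y) = -U/9
O(R) = -192/R
1/O(W(2, 14)) = 1/(-192/((-⅑*2))) = 1/(-192/(-2/9)) = 1/(-192*(-9/2)) = 1/864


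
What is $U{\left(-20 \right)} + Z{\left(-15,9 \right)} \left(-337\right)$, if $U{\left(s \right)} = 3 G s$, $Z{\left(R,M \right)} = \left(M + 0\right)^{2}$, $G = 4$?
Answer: $-27537$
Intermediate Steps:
$Z{\left(R,M \right)} = M^{2}$
$U{\left(s \right)} = 12 s$ ($U{\left(s \right)} = 3 \cdot 4 s = 12 s$)
$U{\left(-20 \right)} + Z{\left(-15,9 \right)} \left(-337\right) = 12 \left(-20\right) + 9^{2} \left(-337\right) = -240 + 81 \left(-337\right) = -240 - 27297 = -27537$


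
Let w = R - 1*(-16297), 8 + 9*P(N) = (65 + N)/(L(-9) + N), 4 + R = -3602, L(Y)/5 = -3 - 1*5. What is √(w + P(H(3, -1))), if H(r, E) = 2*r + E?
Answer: √114209/3 ≈ 112.65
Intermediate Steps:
L(Y) = -40 (L(Y) = 5*(-3 - 1*5) = 5*(-3 - 5) = 5*(-8) = -40)
R = -3606 (R = -4 - 3602 = -3606)
H(r, E) = E + 2*r
P(N) = -8/9 + (65 + N)/(9*(-40 + N)) (P(N) = -8/9 + ((65 + N)/(-40 + N))/9 = -8/9 + (65 + N)/(9*(-40 + N)))
w = 12691 (w = -3606 - 1*(-16297) = -3606 + 16297 = 12691)
√(w + P(H(3, -1))) = √(12691 + 7*(55 - (-1 + 2*3))/(9*(-40 + (-1 + 2*3)))) = √(12691 + 7*(55 - (-1 + 6))/(9*(-40 + (-1 + 6)))) = √(12691 + 7*(55 - 1*5)/(9*(-40 + 5))) = √(12691 + (7/9)*(55 - 5)/(-35)) = √(12691 + (7/9)*(-1/35)*50) = √(12691 - 10/9) = √(114209/9) = √114209/3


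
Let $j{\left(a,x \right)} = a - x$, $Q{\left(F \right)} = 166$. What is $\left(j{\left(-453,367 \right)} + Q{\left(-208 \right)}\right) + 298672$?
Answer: $298018$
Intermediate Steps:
$\left(j{\left(-453,367 \right)} + Q{\left(-208 \right)}\right) + 298672 = \left(\left(-453 - 367\right) + 166\right) + 298672 = \left(-820 + 166\right) + 298672 = -654 + 298672 = 298018$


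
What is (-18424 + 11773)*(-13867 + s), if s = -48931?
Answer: 417669498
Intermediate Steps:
(-18424 + 11773)*(-13867 + s) = (-18424 + 11773)*(-13867 - 48931) = -6651*(-62798) = 417669498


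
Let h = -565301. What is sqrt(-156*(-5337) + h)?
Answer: sqrt(267271) ≈ 516.98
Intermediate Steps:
sqrt(-156*(-5337) + h) = sqrt(-156*(-5337) - 565301) = sqrt(832572 - 565301) = sqrt(267271)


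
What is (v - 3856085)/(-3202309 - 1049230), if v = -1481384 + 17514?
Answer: 5319955/4251539 ≈ 1.2513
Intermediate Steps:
v = -1463870
(v - 3856085)/(-3202309 - 1049230) = (-1463870 - 3856085)/(-3202309 - 1049230) = -5319955/(-4251539) = -5319955*(-1/4251539) = 5319955/4251539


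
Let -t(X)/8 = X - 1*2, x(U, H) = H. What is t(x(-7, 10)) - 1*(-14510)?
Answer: 14446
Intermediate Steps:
t(X) = 16 - 8*X (t(X) = -8*(X - 1*2) = -8*(X - 2) = -8*(-2 + X) = 16 - 8*X)
t(x(-7, 10)) - 1*(-14510) = (16 - 8*10) - 1*(-14510) = (16 - 80) + 14510 = -64 + 14510 = 14446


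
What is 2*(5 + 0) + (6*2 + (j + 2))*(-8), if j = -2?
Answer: -86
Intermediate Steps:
2*(5 + 0) + (6*2 + (j + 2))*(-8) = 2*(5 + 0) + (6*2 + (-2 + 2))*(-8) = 2*5 + (12 + 0)*(-8) = 10 + 12*(-8) = 10 - 96 = -86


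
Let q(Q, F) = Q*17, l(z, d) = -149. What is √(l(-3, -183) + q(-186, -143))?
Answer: I*√3311 ≈ 57.541*I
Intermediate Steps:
q(Q, F) = 17*Q
√(l(-3, -183) + q(-186, -143)) = √(-149 + 17*(-186)) = √(-149 - 3162) = √(-3311) = I*√3311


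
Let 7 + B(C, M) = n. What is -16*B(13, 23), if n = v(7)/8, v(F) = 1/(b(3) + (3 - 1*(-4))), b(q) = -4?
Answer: 334/3 ≈ 111.33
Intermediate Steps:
v(F) = ⅓ (v(F) = 1/(-4 + (3 - 1*(-4))) = 1/(-4 + (3 + 4)) = 1/(-4 + 7) = 1/3 = ⅓)
n = 1/24 (n = (⅓)/8 = (⅓)*(⅛) = 1/24 ≈ 0.041667)
B(C, M) = -167/24 (B(C, M) = -7 + 1/24 = -167/24)
-16*B(13, 23) = -16*(-167/24) = 334/3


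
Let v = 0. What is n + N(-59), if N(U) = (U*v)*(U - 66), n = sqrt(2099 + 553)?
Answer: 2*sqrt(663) ≈ 51.498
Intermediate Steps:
n = 2*sqrt(663) (n = sqrt(2652) = 2*sqrt(663) ≈ 51.498)
N(U) = 0 (N(U) = (U*0)*(U - 66) = 0*(-66 + U) = 0)
n + N(-59) = 2*sqrt(663) + 0 = 2*sqrt(663)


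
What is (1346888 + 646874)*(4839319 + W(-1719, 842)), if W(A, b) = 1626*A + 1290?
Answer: 4078270077430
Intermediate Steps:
W(A, b) = 1290 + 1626*A
(1346888 + 646874)*(4839319 + W(-1719, 842)) = (1346888 + 646874)*(4839319 + (1290 + 1626*(-1719))) = 1993762*(4839319 + (1290 - 2795094)) = 1993762*(4839319 - 2793804) = 1993762*2045515 = 4078270077430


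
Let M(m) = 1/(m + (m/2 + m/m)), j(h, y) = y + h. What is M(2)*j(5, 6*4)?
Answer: 29/4 ≈ 7.2500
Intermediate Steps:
j(h, y) = h + y
M(m) = 1/(1 + 3*m/2) (M(m) = 1/(m + (m*(½) + 1)) = 1/(m + (m/2 + 1)) = 1/(m + (1 + m/2)) = 1/(1 + 3*m/2))
M(2)*j(5, 6*4) = (2/(2 + 3*2))*(5 + 6*4) = (2/(2 + 6))*(5 + 24) = (2/8)*29 = (2*(⅛))*29 = (¼)*29 = 29/4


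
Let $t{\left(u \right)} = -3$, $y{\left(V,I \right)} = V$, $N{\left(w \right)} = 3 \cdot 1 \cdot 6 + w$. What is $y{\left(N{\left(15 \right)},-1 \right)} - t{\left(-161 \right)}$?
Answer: $36$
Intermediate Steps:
$N{\left(w \right)} = 18 + w$ ($N{\left(w \right)} = 3 \cdot 6 + w = 18 + w$)
$y{\left(N{\left(15 \right)},-1 \right)} - t{\left(-161 \right)} = \left(18 + 15\right) - -3 = 33 + 3 = 36$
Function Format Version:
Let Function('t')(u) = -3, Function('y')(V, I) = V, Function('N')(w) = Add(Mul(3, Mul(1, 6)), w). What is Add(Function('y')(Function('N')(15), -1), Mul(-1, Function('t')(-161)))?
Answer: 36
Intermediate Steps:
Function('N')(w) = Add(18, w) (Function('N')(w) = Add(Mul(3, 6), w) = Add(18, w))
Add(Function('y')(Function('N')(15), -1), Mul(-1, Function('t')(-161))) = Add(Add(18, 15), Mul(-1, -3)) = Add(33, 3) = 36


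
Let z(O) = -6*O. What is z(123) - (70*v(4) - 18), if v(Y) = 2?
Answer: -860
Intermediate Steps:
z(123) - (70*v(4) - 18) = -6*123 - (70*2 - 18) = -738 - (140 - 18) = -738 - 1*122 = -738 - 122 = -860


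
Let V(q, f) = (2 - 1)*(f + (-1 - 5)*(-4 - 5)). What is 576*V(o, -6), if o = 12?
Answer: 27648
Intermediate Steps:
V(q, f) = 54 + f (V(q, f) = 1*(f - 6*(-9)) = 1*(f + 54) = 1*(54 + f) = 54 + f)
576*V(o, -6) = 576*(54 - 6) = 576*48 = 27648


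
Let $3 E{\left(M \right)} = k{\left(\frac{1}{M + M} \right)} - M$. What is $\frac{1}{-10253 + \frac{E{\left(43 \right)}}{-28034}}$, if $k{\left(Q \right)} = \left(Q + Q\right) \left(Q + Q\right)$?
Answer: $- \frac{25917433}{265731427298} \approx -9.7532 \cdot 10^{-5}$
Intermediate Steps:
$k{\left(Q \right)} = 4 Q^{2}$ ($k{\left(Q \right)} = 2 Q 2 Q = 4 Q^{2}$)
$E{\left(M \right)} = - \frac{M}{3} + \frac{1}{3 M^{2}}$ ($E{\left(M \right)} = \frac{4 \left(\frac{1}{M + M}\right)^{2} - M}{3} = \frac{4 \left(\frac{1}{2 M}\right)^{2} - M}{3} = \frac{4 \frac{1}{4 M^{2}} - M}{3} = \frac{\frac{1}{M^{2}} - M}{3} = - \frac{M}{3} + \frac{1}{3 M^{2}}$)
$\frac{1}{-10253 + \frac{E{\left(43 \right)}}{-28034}} = \frac{1}{-10253 + \frac{\frac{1}{3} \cdot \frac{1}{1849} \left(1 - 43^{3}\right)}{-28034}} = \frac{1}{-10253 + \frac{1}{3} \cdot \frac{1}{1849} \left(1 - 79507\right) \left(- \frac{1}{28034}\right)} = \frac{1}{-10253 + \frac{1}{3} \cdot \frac{1}{1849} \left(-79506\right) \left(- \frac{1}{28034}\right)} = \frac{1}{-10253 - - \frac{13251}{25917433}} = \frac{1}{-10253 + \frac{13251}{25917433}} = \frac{1}{- \frac{265731427298}{25917433}} = - \frac{25917433}{265731427298}$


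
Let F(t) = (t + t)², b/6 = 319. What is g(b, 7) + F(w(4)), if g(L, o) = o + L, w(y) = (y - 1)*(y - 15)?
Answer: 6277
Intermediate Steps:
b = 1914 (b = 6*319 = 1914)
w(y) = (-1 + y)*(-15 + y)
g(L, o) = L + o
F(t) = 4*t² (F(t) = (2*t)² = 4*t²)
g(b, 7) + F(w(4)) = (1914 + 7) + 4*(15 + 4² - 16*4)² = 1921 + 4*(15 + 16 - 64)² = 1921 + 4*(-33)² = 1921 + 4*1089 = 1921 + 4356 = 6277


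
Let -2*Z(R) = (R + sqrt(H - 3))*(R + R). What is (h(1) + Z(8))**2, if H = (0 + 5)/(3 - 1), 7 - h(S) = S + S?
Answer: 3449 + 472*I*sqrt(2) ≈ 3449.0 + 667.51*I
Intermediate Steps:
h(S) = 7 - 2*S (h(S) = 7 - (S + S) = 7 - 2*S)
H = 5/2 ≈ 2.5000
Z(R) = -R*(R + I*sqrt(2)/2) (Z(R) = -(R + sqrt(5/2 - 3))*(R + R)/2 = -(R + sqrt(-1/2))*2*R/2 = -(R + I*sqrt(2)/2)*2*R/2 = -R*(R + I*sqrt(2)/2))
(h(1) + Z(8))**2 = ((7 - 2*1) - 1/2*8*(2*8 + I*sqrt(2)))**2 = ((7 - 2) - 1/2*8*(16 + I*sqrt(2)))**2 = (5 + (-64 - 4*I*sqrt(2)))**2 = (-59 - 4*I*sqrt(2))**2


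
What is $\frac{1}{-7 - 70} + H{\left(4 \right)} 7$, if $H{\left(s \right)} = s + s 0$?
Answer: $\frac{2155}{77} \approx 27.987$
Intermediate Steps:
$H{\left(s \right)} = s$ ($H{\left(s \right)} = s + 0 = s$)
$\frac{1}{-7 - 70} + H{\left(4 \right)} 7 = \frac{1}{-7 - 70} + 4 \cdot 7 = \frac{1}{-77} + 28 = - \frac{1}{77} + 28 = \frac{2155}{77}$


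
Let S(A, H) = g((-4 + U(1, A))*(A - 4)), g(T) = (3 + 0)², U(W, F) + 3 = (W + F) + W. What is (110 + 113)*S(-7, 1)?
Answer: 2007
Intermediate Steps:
U(W, F) = -3 + F + 2*W (U(W, F) = -3 + ((W + F) + W) = -3 + ((F + W) + W) = -3 + (F + 2*W) = -3 + F + 2*W)
g(T) = 9 (g(T) = 3² = 9)
S(A, H) = 9
(110 + 113)*S(-7, 1) = (110 + 113)*9 = 223*9 = 2007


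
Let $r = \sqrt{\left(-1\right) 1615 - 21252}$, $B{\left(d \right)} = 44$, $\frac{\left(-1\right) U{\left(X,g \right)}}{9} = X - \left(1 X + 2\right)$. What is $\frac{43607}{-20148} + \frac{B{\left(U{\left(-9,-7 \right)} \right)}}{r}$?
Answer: $- \frac{43607}{20148} - \frac{44 i \sqrt{22867}}{22867} \approx -2.1643 - 0.29097 i$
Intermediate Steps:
$U{\left(X,g \right)} = 18$ ($U{\left(X,g \right)} = - 9 \left(X - \left(1 X + 2\right)\right) = - 9 \left(X - \left(X + 2\right)\right) = - 9 \left(X - \left(2 + X\right)\right) = \left(-9\right) \left(-2\right) = 18$)
$r = i \sqrt{22867}$ ($r = \sqrt{-1615 - 21252} = \sqrt{-22867} = i \sqrt{22867} \approx 151.22 i$)
$\frac{43607}{-20148} + \frac{B{\left(U{\left(-9,-7 \right)} \right)}}{r} = \frac{43607}{-20148} + \frac{44}{i \sqrt{22867}} = 43607 \left(- \frac{1}{20148}\right) + 44 \left(- \frac{i \sqrt{22867}}{22867}\right) = - \frac{43607}{20148} - \frac{44 i \sqrt{22867}}{22867}$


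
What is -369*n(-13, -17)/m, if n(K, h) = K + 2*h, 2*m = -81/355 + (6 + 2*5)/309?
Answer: -3804880770/19349 ≈ -1.9664e+5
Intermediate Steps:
m = -19349/219390 (m = (-81/355 + (6 + 2*5)/309)/2 = (-81*1/355 + (6 + 10)*(1/309))/2 = (-81/355 + 16*(1/309))/2 = (-81/355 + 16/309)/2 = (½)*(-19349/109695) = -19349/219390 ≈ -0.088194)
-369*n(-13, -17)/m = -369*(-13 + 2*(-17))/(-19349/219390) = -369*(-13 - 34)*(-219390)/19349 = -(-17343)*(-219390)/19349 = -369*10311330/19349 = -3804880770/19349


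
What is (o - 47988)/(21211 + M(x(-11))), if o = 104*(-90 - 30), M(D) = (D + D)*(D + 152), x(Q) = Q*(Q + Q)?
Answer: -60468/211907 ≈ -0.28535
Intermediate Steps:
x(Q) = 2*Q**2 (x(Q) = Q*(2*Q) = 2*Q**2)
M(D) = 2*D*(152 + D) (M(D) = (2*D)*(152 + D) = 2*D*(152 + D))
o = -12480 (o = 104*(-120) = -12480)
(o - 47988)/(21211 + M(x(-11))) = (-12480 - 47988)/(21211 + 2*(2*(-11)**2)*(152 + 2*(-11)**2)) = -60468/(21211 + 2*(2*121)*(152 + 2*121)) = -60468/(21211 + 2*242*(152 + 242)) = -60468/(21211 + 2*242*394) = -60468/(21211 + 190696) = -60468/211907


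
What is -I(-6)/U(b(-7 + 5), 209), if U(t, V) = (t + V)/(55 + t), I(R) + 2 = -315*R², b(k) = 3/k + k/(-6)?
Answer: 3663466/1247 ≈ 2937.8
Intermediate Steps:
b(k) = 3/k - k/6 (b(k) = 3/k + k*(-⅙) = 3/k - k/6)
I(R) = -2 - 315*R²
U(t, V) = (V + t)/(55 + t)
-I(-6)/U(b(-7 + 5), 209) = -(-2 - 315*(-6)²)/((209 + (3/(-7 + 5) - (-7 + 5)/6))/(55 + (3/(-7 + 5) - (-7 + 5)/6))) = -(-2 - 315*36)/((209 + (3/(-2) - ⅙*(-2)))/(55 + (3/(-2) - ⅙*(-2)))) = -(-2 - 11340)/((209 + (3*(-½) + ⅓))/(55 + (3*(-½) + ⅓))) = -(-11342)/((209 + (-3/2 + ⅓))/(55 + (-3/2 + ⅓))) = -(-11342)/((209 - 7/6)/(55 - 7/6)) = -(-11342)/((1247/6)/(323/6)) = -(-11342)/((6/323)*(1247/6)) = -(-11342)/1247/323 = -(-11342)*323/1247 = -1*(-3663466/1247) = 3663466/1247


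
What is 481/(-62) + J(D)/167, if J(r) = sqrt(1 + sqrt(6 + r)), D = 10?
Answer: -481/62 + sqrt(5)/167 ≈ -7.7447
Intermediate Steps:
481/(-62) + J(D)/167 = 481/(-62) + sqrt(1 + sqrt(6 + 10))/167 = 481*(-1/62) + sqrt(1 + sqrt(16))*(1/167) = -481/62 + sqrt(1 + 4)*(1/167) = -481/62 + sqrt(5)*(1/167) = -481/62 + sqrt(5)/167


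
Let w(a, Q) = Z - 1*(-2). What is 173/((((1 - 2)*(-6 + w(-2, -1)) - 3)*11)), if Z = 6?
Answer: -173/55 ≈ -3.1455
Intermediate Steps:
w(a, Q) = 8 (w(a, Q) = 6 - 1*(-2) = 6 + 2 = 8)
173/((((1 - 2)*(-6 + w(-2, -1)) - 3)*11)) = 173/((((1 - 2)*(-6 + 8) - 3)*11)) = 173/(((-1*2 - 3)*11)) = 173/(((-2 - 3)*11)) = 173/((-5*11)) = 173/(-55) = 173*(-1/55) = -173/55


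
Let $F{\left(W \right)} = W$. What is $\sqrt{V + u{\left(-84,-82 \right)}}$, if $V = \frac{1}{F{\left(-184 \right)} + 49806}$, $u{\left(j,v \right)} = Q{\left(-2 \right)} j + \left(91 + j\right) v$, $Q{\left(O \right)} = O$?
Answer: $\frac{i \sqrt{999711161282}}{49622} \approx 20.149 i$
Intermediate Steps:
$u{\left(j,v \right)} = - 2 j + v \left(91 + j\right)$ ($u{\left(j,v \right)} = - 2 j + \left(91 + j\right) v = - 2 j + v \left(91 + j\right)$)
$V = \frac{1}{49622}$ ($V = \frac{1}{-184 + 49806} = \frac{1}{49622} \approx 2.0152 \cdot 10^{-5}$)
$\sqrt{V + u{\left(-84,-82 \right)}} = \sqrt{\frac{1}{49622} - 406} = \sqrt{- \frac{20146531}{49622}} = \frac{i \sqrt{999711161282}}{49622}$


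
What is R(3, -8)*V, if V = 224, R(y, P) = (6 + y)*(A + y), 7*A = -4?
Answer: 4896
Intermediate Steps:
A = -4/7 (A = (1/7)*(-4) = -4/7 ≈ -0.57143)
R(y, P) = (6 + y)*(-4/7 + y)
R(3, -8)*V = (-24/7 + 3**2 + (38/7)*3)*224 = (-24/7 + 9 + 114/7)*224 = (153/7)*224 = 4896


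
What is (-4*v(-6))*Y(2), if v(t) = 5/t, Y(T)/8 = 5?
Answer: 400/3 ≈ 133.33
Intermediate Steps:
Y(T) = 40 (Y(T) = 8*5 = 40)
(-4*v(-6))*Y(2) = -20/(-6)*40 = -20*(-1)/6*40 = -4*(-⅚)*40 = (10/3)*40 = 400/3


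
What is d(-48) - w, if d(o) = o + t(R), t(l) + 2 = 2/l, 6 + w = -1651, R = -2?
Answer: 1606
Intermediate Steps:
w = -1657 (w = -6 - 1651 = -1657)
t(l) = -2 + 2/l
d(o) = -3 + o (d(o) = o + (-2 + 2/(-2)) = o + (-2 + 2*(-½)) = o + (-2 - 1) = o - 3 = -3 + o)
d(-48) - w = (-3 - 48) - 1*(-1657) = -51 + 1657 = 1606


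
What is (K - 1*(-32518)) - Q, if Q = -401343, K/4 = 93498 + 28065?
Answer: 920113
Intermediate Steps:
K = 486252 (K = 4*(93498 + 28065) = 4*121563 = 486252)
(K - 1*(-32518)) - Q = (486252 - 1*(-32518)) - 1*(-401343) = (486252 + 32518) + 401343 = 518770 + 401343 = 920113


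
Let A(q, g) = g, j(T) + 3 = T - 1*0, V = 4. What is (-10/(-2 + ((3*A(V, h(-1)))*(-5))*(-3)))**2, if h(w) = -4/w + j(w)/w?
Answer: 25/32041 ≈ 0.00078025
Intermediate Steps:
j(T) = -3 + T (j(T) = -3 + (T - 1*0) = -3 + (T + 0) = -3 + T)
h(w) = -4/w + (-3 + w)/w
(-10/(-2 + ((3*A(V, h(-1)))*(-5))*(-3)))**2 = (-10/(-2 + ((3*((-7 - 1)/(-1)))*(-5))*(-3)))**2 = (-10/(-2 + ((3*(-1*(-8)))*(-5))*(-3)))**2 = (-10/(-2 + ((3*8)*(-5))*(-3)))**2 = (-10/(-2 + (24*(-5))*(-3)))**2 = (-10/(-2 - 120*(-3)))**2 = (-10/(-2 + 360))**2 = (-10/358)**2 = (-10*1/358)**2 = (-5/179)**2 = 25/32041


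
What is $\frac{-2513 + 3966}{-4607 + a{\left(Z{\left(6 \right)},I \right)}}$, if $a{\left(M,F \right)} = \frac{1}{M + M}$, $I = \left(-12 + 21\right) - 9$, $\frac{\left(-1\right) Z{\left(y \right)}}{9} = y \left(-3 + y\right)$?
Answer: $- \frac{470772}{1492669} \approx -0.31539$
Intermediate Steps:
$Z{\left(y \right)} = - 9 y \left(-3 + y\right)$
$I = 0$ ($I = 9 - 9 = 0$)
$a{\left(M,F \right)} = \frac{1}{2 M}$
$\frac{-2513 + 3966}{-4607 + a{\left(Z{\left(6 \right)},I \right)}} = \frac{-2513 + 3966}{-4607 + \frac{1}{2 \cdot 9 \cdot 6 \left(3 - 6\right)}} = \frac{1453}{-4607 + \frac{1}{2 \cdot 9 \cdot 6 \left(3 - 6\right)}} = \frac{1453}{-4607 + \frac{1}{2 \cdot 9 \cdot 6 \left(-3\right)}} = \frac{1453}{-4607 + \frac{1}{2 \left(-162\right)}} = \frac{1453}{-4607 + \frac{1}{2} \left(- \frac{1}{162}\right)} = \frac{1453}{-4607 - \frac{1}{324}} = \frac{1453}{- \frac{1492669}{324}} = 1453 \left(- \frac{324}{1492669}\right) = - \frac{470772}{1492669}$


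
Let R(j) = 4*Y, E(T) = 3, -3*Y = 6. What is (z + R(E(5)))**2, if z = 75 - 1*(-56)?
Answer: 15129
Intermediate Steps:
Y = -2 (Y = -1/3*6 = -2)
R(j) = -8 (R(j) = 4*(-2) = -8)
z = 131 (z = 75 + 56 = 131)
(z + R(E(5)))**2 = (131 - 8)**2 = 123**2 = 15129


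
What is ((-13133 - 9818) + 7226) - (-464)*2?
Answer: -14797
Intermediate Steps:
((-13133 - 9818) + 7226) - (-464)*2 = (-22951 + 7226) - 1*(-928) = -15725 + 928 = -14797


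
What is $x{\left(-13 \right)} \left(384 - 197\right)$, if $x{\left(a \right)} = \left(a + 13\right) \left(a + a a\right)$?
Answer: $0$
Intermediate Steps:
$x{\left(a \right)} = \left(13 + a\right) \left(a + a^{2}\right)$
$x{\left(-13 \right)} \left(384 - 197\right) = - 13 \left(13 + \left(-13\right)^{2} + 14 \left(-13\right)\right) \left(384 - 197\right) = - 13 \left(13 + 169 - 182\right) 187 = \left(-13\right) 0 \cdot 187 = 0 \cdot 187 = 0$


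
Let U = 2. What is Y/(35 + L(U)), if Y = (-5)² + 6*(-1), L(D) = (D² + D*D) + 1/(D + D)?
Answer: 76/173 ≈ 0.43931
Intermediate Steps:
L(D) = 1/(2*D) + 2*D² (L(D) = (D² + D²) + 1/(2*D) = 2*D² + 1/(2*D) = 1/(2*D) + 2*D²)
Y = 19 (Y = 25 - 6 = 19)
Y/(35 + L(U)) = 19/(35 + (½)*(1 + 4*2³)/2) = 19/(35 + (½)*(½)*(1 + 4*8)) = 19/(35 + (½)*(½)*(1 + 32)) = 19/(35 + (½)*(½)*33) = 19/(35 + 33/4) = 19/(173/4) = (4/173)*19 = 76/173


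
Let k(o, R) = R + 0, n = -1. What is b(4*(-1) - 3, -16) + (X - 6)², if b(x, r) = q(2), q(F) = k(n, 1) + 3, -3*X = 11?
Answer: 877/9 ≈ 97.444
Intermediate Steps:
X = -11/3 (X = -⅓*11 = -11/3 ≈ -3.6667)
k(o, R) = R
q(F) = 4 (q(F) = 1 + 3 = 4)
b(x, r) = 4
b(4*(-1) - 3, -16) + (X - 6)² = 4 + (-11/3 - 6)² = 4 + (-29/3)² = 4 + 841/9 = 877/9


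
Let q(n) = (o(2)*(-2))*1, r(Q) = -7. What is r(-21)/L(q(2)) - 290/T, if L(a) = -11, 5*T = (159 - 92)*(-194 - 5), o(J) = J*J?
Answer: 109281/146663 ≈ 0.74512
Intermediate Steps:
o(J) = J**2
T = -13333/5 (T = ((159 - 92)*(-194 - 5))/5 = (67*(-199))/5 = (1/5)*(-13333) = -13333/5 ≈ -2666.6)
q(n) = -8 (q(n) = (2**2*(-2))*1 = (4*(-2))*1 = -8*1 = -8)
r(-21)/L(q(2)) - 290/T = -7/(-11) - 290/(-13333/5) = -7*(-1/11) - 290*(-5/13333) = 7/11 + 1450/13333 = 109281/146663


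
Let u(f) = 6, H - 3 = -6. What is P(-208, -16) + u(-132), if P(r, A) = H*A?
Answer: 54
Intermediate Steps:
H = -3 (H = 3 - 6 = -3)
P(r, A) = -3*A
P(-208, -16) + u(-132) = -3*(-16) + 6 = 48 + 6 = 54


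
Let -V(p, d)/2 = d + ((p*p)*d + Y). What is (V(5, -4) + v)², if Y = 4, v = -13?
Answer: 34969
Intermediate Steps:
V(p, d) = -8 - 2*d - 2*d*p² (V(p, d) = -2*(d + ((p*p)*d + 4)) = -2*(d + (p²*d + 4)) = -2*(d + (d*p² + 4)) = -2*(d + (4 + d*p²)) = -2*(4 + d + d*p²) = -8 - 2*d - 2*d*p²)
(V(5, -4) + v)² = ((-8 - 2*(-4) - 2*(-4)*5²) - 13)² = ((-8 + 8 - 2*(-4)*25) - 13)² = ((-8 + 8 + 200) - 13)² = (200 - 13)² = 187² = 34969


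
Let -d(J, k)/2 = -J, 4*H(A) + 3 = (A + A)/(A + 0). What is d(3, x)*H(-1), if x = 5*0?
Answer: -3/2 ≈ -1.5000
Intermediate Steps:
H(A) = -1/4 (H(A) = -3/4 + ((A + A)/(A + 0))/4 = -3/4 + ((2*A)/A)/4 = -3/4 + (1/4)*2 = -3/4 + 1/2 = -1/4)
x = 0
d(J, k) = 2*J (d(J, k) = -(-2)*J = 2*J)
d(3, x)*H(-1) = (2*3)*(-1/4) = 6*(-1/4) = -3/2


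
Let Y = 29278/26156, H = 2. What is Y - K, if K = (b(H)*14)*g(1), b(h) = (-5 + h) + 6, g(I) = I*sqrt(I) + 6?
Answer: -3830293/13078 ≈ -292.88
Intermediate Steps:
g(I) = 6 + I**(3/2) (g(I) = I**(3/2) + 6 = 6 + I**(3/2))
b(h) = 1 + h
Y = 14639/13078 (Y = 29278*(1/26156) = 14639/13078 ≈ 1.1194)
K = 294 (K = ((1 + 2)*14)*(6 + 1**(3/2)) = (3*14)*(6 + 1) = 42*7 = 294)
Y - K = 14639/13078 - 1*294 = 14639/13078 - 294 = -3830293/13078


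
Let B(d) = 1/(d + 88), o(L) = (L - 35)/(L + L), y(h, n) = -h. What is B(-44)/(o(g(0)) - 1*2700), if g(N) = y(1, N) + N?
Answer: -1/118008 ≈ -8.4740e-6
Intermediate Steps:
g(N) = -1 + N (g(N) = -1*1 + N = -1 + N)
o(L) = (-35 + L)/(2*L) (o(L) = (-35 + L)/((2*L)) = (-35 + L)*(1/(2*L)) = (-35 + L)/(2*L))
B(d) = 1/(88 + d)
B(-44)/(o(g(0)) - 1*2700) = 1/((88 - 44)*((-35 + (-1 + 0))/(2*(-1 + 0)) - 1*2700)) = 1/(44*((1/2)*(-35 - 1)/(-1) - 2700)) = 1/(44*((1/2)*(-1)*(-36) - 2700)) = 1/(44*(18 - 2700)) = (1/44)/(-2682) = (1/44)*(-1/2682) = -1/118008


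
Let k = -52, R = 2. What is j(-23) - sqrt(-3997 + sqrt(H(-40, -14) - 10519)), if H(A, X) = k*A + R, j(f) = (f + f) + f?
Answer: -69 - sqrt(-3997 + I*sqrt(8437)) ≈ -69.726 - 63.226*I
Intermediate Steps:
j(f) = 3*f (j(f) = 2*f + f = 3*f)
H(A, X) = 2 - 52*A (H(A, X) = -52*A + 2 = 2 - 52*A)
j(-23) - sqrt(-3997 + sqrt(H(-40, -14) - 10519)) = 3*(-23) - sqrt(-3997 + sqrt((2 - 52*(-40)) - 10519)) = -69 - sqrt(-3997 + sqrt((2 + 2080) - 10519)) = -69 - sqrt(-3997 + sqrt(2082 - 10519)) = -69 - sqrt(-3997 + sqrt(-8437)) = -69 - sqrt(-3997 + I*sqrt(8437))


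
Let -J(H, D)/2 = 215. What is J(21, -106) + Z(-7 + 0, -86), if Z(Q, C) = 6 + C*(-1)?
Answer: -338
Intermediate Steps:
J(H, D) = -430 (J(H, D) = -2*215 = -430)
Z(Q, C) = 6 - C
J(21, -106) + Z(-7 + 0, -86) = -430 + (6 - 1*(-86)) = -430 + (6 + 86) = -430 + 92 = -338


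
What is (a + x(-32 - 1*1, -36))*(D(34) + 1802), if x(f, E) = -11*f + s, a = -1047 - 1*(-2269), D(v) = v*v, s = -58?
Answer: 4516866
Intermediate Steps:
D(v) = v²
a = 1222 (a = -1047 + 2269 = 1222)
x(f, E) = -58 - 11*f (x(f, E) = -11*f - 58 = -58 - 11*f)
(a + x(-32 - 1*1, -36))*(D(34) + 1802) = (1222 + (-58 - 11*(-32 - 1*1)))*(34² + 1802) = (1222 + (-58 - 11*(-32 - 1)))*(1156 + 1802) = (1222 + (-58 - 11*(-33)))*2958 = (1222 + (-58 + 363))*2958 = (1222 + 305)*2958 = 1527*2958 = 4516866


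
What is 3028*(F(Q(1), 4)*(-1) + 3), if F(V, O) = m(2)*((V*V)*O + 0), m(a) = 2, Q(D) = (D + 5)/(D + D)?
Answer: -208932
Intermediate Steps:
Q(D) = (5 + D)/(2*D) (Q(D) = (5 + D)/((2*D)) = (5 + D)*(1/(2*D)) = (5 + D)/(2*D))
F(V, O) = 2*O*V² (F(V, O) = 2*((V*V)*O + 0) = 2*(V²*O + 0) = 2*(O*V² + 0) = 2*(O*V²) = 2*O*V²)
3028*(F(Q(1), 4)*(-1) + 3) = 3028*((2*4*((½)*(5 + 1)/1)²)*(-1) + 3) = 3028*((2*4*((½)*1*6)²)*(-1) + 3) = 3028*((2*4*3²)*(-1) + 3) = 3028*((2*4*9)*(-1) + 3) = 3028*(72*(-1) + 3) = 3028*(-72 + 3) = 3028*(-69) = -208932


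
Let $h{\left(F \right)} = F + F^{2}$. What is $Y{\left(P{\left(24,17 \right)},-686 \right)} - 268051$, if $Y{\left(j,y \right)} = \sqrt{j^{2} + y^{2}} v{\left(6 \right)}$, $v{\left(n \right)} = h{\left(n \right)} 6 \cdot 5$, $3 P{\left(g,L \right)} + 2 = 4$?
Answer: $-268051 + 840 \sqrt{1058842} \approx 5.9631 \cdot 10^{5}$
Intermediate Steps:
$P{\left(g,L \right)} = \frac{2}{3}$ ($P{\left(g,L \right)} = - \frac{2}{3} + \frac{1}{3} \cdot 4 = - \frac{2}{3} + \frac{4}{3} = \frac{2}{3}$)
$v{\left(n \right)} = 30 n \left(1 + n\right)$ ($v{\left(n \right)} = n \left(1 + n\right) 6 \cdot 5 = 6 n \left(1 + n\right) 5 = 30 n \left(1 + n\right)$)
$Y{\left(j,y \right)} = 1260 \sqrt{j^{2} + y^{2}}$ ($Y{\left(j,y \right)} = \sqrt{j^{2} + y^{2}} \cdot 30 \cdot 6 \left(1 + 6\right) = \sqrt{j^{2} + y^{2}} \cdot 30 \cdot 6 \cdot 7 = \sqrt{j^{2} + y^{2}} \cdot 1260 = 1260 \sqrt{j^{2} + y^{2}}$)
$Y{\left(P{\left(24,17 \right)},-686 \right)} - 268051 = 1260 \sqrt{\left(\frac{2}{3}\right)^{2} + \left(-686\right)^{2}} - 268051 = 1260 \sqrt{\frac{4}{9} + 470596} - 268051 = 1260 \sqrt{\frac{4235368}{9}} - 268051 = 1260 \frac{2 \sqrt{1058842}}{3} - 268051 = 840 \sqrt{1058842} - 268051 = -268051 + 840 \sqrt{1058842}$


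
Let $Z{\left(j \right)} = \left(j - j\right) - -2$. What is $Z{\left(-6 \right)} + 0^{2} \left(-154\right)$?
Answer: $2$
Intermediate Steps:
$Z{\left(j \right)} = 2$ ($Z{\left(j \right)} = 0 + 2 = 2$)
$Z{\left(-6 \right)} + 0^{2} \left(-154\right) = 2 + 0^{2} \left(-154\right) = 2 + 0 \left(-154\right) = 2 + 0 = 2$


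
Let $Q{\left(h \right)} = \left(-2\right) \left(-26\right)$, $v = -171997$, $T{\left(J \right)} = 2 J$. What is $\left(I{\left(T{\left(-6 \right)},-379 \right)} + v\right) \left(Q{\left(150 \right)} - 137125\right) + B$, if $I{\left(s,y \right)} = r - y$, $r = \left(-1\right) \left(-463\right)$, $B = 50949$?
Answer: $23460780264$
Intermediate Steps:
$Q{\left(h \right)} = 52$
$r = 463$
$I{\left(s,y \right)} = 463 - y$
$\left(I{\left(T{\left(-6 \right)},-379 \right)} + v\right) \left(Q{\left(150 \right)} - 137125\right) + B = \left(\left(463 - -379\right) - 171997\right) \left(52 - 137125\right) + 50949 = \left(\left(463 + 379\right) - 171997\right) \left(-137073\right) + 50949 = \left(842 - 171997\right) \left(-137073\right) + 50949 = \left(-171155\right) \left(-137073\right) + 50949 = 23460729315 + 50949 = 23460780264$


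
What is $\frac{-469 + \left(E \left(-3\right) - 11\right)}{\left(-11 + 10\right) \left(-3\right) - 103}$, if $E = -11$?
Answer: $\frac{447}{100} \approx 4.47$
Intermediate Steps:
$\frac{-469 + \left(E \left(-3\right) - 11\right)}{\left(-11 + 10\right) \left(-3\right) - 103} = \frac{-469 - -22}{\left(-11 + 10\right) \left(-3\right) - 103} = \frac{-469 + \left(33 - 11\right)}{\left(-1\right) \left(-3\right) - 103} = \frac{-469 + 22}{3 - 103} = - \frac{447}{-100} = \left(-447\right) \left(- \frac{1}{100}\right) = \frac{447}{100}$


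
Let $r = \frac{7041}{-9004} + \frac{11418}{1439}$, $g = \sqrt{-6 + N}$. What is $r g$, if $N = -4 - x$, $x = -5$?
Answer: $\frac{92675673 i \sqrt{5}}{12956756} \approx 15.994 i$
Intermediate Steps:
$N = 1$ ($N = -4 - -5 = -4 + 5 = 1$)
$g = i \sqrt{5}$ ($g = \sqrt{-6 + 1} = \sqrt{-5} = i \sqrt{5} \approx 2.2361 i$)
$r = \frac{92675673}{12956756}$ ($r = 7041 \left(- \frac{1}{9004}\right) + 11418 \cdot \frac{1}{1439} = - \frac{7041}{9004} + \frac{11418}{1439} = \frac{92675673}{12956756} \approx 7.1527$)
$r g = \frac{92675673 i \sqrt{5}}{12956756}$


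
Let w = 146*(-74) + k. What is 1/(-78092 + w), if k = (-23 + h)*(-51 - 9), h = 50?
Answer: -1/90516 ≈ -1.1048e-5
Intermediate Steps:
k = -1620 (k = (-23 + 50)*(-51 - 9) = 27*(-60) = -1620)
w = -12424 (w = 146*(-74) - 1620 = -10804 - 1620 = -12424)
1/(-78092 + w) = 1/(-78092 - 12424) = 1/(-90516) = -1/90516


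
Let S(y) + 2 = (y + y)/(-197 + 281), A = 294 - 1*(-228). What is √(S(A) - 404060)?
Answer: I*√19798429/7 ≈ 635.65*I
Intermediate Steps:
A = 522 (A = 294 + 228 = 522)
S(y) = -2 + y/42 (S(y) = -2 + (y + y)/(-197 + 281) = -2 + (2*y)/84 = -2 + (2*y)*(1/84) = -2 + y/42)
√(S(A) - 404060) = √((-2 + (1/42)*522) - 404060) = √((-2 + 87/7) - 404060) = √(73/7 - 404060) = √(-2828347/7) = I*√19798429/7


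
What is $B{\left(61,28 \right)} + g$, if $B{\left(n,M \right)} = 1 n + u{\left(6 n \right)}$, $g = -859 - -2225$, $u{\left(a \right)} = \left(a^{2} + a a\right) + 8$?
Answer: $269347$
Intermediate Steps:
$u{\left(a \right)} = 8 + 2 a^{2}$ ($u{\left(a \right)} = \left(a^{2} + a^{2}\right) + 8 = 2 a^{2} + 8 = 8 + 2 a^{2}$)
$g = 1366$ ($g = -859 + 2225 = 1366$)
$B{\left(n,M \right)} = 8 + n + 72 n^{2}$ ($B{\left(n,M \right)} = 1 n + \left(8 + 2 \left(6 n\right)^{2}\right) = n + \left(8 + 2 \cdot 36 n^{2}\right) = n + \left(8 + 72 n^{2}\right) = 8 + n + 72 n^{2}$)
$B{\left(61,28 \right)} + g = \left(8 + 61 + 72 \cdot 61^{2}\right) + 1366 = \left(8 + 61 + 72 \cdot 3721\right) + 1366 = \left(8 + 61 + 267912\right) + 1366 = 267981 + 1366 = 269347$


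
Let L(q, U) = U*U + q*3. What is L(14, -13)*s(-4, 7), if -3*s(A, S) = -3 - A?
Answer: -211/3 ≈ -70.333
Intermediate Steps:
s(A, S) = 1 + A/3 (s(A, S) = -(-3 - A)/3 = 1 + A/3)
L(q, U) = U² + 3*q
L(14, -13)*s(-4, 7) = ((-13)² + 3*14)*(1 + (⅓)*(-4)) = (169 + 42)*(1 - 4/3) = 211*(-⅓) = -211/3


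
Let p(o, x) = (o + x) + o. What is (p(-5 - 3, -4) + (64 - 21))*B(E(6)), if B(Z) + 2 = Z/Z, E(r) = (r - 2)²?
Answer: -23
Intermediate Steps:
E(r) = (-2 + r)²
B(Z) = -1 (B(Z) = -2 + Z/Z = -2 + 1 = -1)
p(o, x) = x + 2*o
(p(-5 - 3, -4) + (64 - 21))*B(E(6)) = ((-4 + 2*(-5 - 3)) + (64 - 21))*(-1) = ((-4 + 2*(-8)) + 43)*(-1) = ((-4 - 16) + 43)*(-1) = (-20 + 43)*(-1) = 23*(-1) = -23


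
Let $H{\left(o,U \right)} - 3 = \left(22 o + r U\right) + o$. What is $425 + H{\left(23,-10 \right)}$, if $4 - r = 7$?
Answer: $987$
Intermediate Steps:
$r = -3$ ($r = 4 - 7 = -3$)
$H{\left(o,U \right)} = 3 - 3 U + 23 o$ ($H{\left(o,U \right)} = 3 + \left(\left(22 o - 3 U\right) + o\right) = 3 + \left(\left(- 3 U + 22 o\right) + o\right) = 3 - \left(- 23 o + 3 U\right) = 3 - 3 U + 23 o$)
$425 + H{\left(23,-10 \right)} = 425 + \left(3 - -30 + 23 \cdot 23\right) = 425 + \left(3 + 30 + 529\right) = 425 + 562 = 987$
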